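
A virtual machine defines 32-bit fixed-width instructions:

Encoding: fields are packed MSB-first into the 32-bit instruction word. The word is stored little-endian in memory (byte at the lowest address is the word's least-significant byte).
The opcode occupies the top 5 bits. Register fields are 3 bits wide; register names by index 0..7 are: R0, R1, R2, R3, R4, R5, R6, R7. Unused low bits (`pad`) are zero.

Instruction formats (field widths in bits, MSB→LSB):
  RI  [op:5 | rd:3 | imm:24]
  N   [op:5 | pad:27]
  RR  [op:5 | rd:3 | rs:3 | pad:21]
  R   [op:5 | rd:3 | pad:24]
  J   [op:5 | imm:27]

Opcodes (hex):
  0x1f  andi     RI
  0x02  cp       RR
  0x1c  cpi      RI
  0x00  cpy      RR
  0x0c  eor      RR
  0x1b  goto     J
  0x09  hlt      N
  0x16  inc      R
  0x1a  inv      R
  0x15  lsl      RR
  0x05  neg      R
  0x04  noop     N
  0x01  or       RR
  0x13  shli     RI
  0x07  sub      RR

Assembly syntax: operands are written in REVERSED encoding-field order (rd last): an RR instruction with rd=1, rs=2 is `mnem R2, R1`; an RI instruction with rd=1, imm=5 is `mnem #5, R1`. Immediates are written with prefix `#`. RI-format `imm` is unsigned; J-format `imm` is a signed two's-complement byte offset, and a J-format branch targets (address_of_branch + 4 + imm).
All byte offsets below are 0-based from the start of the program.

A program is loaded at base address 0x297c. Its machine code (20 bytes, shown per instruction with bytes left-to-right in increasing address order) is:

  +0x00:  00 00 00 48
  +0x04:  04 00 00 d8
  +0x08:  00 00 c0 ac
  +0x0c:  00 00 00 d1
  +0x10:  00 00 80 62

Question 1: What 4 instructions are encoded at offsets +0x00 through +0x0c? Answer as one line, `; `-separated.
+0x00: 00 00 00 48 ⇒ word 0x48000000 (little)
  top 5b → 0x9 → hlt [N]
+0x04: 04 00 00 d8 ⇒ word 0xd8000004 (little)
  top 5b → 0x1b → goto [J]
  imm: (w>>0)&0x7ffffff=0x4 → #4
+0x08: 00 00 c0 ac ⇒ word 0xacc00000 (little)
  top 5b → 0x15 → lsl [RR]
  rd: (w>>24)&0x7=0x4 → R4
  rs: (w>>21)&0x7=0x6 → R6
+0x0c: 00 00 00 d1 ⇒ word 0xd1000000 (little)
  top 5b → 0x1a → inv [R]
  rd: (w>>24)&0x7=0x1 → R1

hlt; goto #4; lsl R6, R4; inv R1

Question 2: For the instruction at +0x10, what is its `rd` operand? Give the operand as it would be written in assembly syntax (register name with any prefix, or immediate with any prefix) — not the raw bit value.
@+10  little-endian(00 00 80 62) = 0x62800000
  op=0x62800000>>27=0xc ⇒ eor (RR)
  [26:24] rd=2 = R2
  [23:21] rs=4 = R4

R2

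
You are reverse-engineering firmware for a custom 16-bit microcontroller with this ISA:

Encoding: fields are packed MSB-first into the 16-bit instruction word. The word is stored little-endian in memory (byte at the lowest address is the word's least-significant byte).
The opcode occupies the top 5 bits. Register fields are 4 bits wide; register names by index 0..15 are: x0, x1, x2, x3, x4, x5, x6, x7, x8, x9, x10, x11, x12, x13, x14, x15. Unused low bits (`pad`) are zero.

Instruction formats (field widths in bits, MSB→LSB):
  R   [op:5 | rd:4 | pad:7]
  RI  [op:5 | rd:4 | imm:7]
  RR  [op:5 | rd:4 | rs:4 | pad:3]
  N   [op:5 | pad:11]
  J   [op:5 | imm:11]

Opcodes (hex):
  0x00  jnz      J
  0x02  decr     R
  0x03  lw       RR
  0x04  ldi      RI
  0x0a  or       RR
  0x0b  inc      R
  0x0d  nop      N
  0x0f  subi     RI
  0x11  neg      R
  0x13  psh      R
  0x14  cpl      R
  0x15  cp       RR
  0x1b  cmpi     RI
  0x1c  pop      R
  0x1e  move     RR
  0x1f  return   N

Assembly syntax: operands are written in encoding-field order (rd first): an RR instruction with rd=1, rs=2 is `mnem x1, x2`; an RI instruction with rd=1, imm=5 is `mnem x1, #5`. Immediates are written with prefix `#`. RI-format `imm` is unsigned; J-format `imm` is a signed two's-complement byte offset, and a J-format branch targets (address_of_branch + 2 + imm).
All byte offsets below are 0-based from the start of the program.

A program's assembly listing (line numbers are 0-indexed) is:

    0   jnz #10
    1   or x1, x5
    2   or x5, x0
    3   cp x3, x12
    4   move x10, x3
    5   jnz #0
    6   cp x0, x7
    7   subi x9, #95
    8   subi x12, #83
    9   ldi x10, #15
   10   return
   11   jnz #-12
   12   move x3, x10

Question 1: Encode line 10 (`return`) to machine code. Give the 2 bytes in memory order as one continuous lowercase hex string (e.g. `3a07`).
10. return fields op=0x1f:5|pad=0:11 → word f800h → 00 f8

00f8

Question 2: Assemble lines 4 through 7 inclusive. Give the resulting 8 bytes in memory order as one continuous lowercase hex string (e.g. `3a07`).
18f5000038a8df7c

line 4 (move): pack op=0x1e:5|rd=10:4|rs=3:4|pad=0:3 = 0xf518; little→ 18 f5
line 5 (jnz): pack op=0x0:5|imm=0:11 = 0x0000; little→ 00 00
line 6 (cp): pack op=0x15:5|rd=0:4|rs=7:4|pad=0:3 = 0xa838; little→ 38 a8
line 7 (subi): pack op=0xf:5|rd=9:4|imm=95:7 = 0x7cdf; little→ df 7c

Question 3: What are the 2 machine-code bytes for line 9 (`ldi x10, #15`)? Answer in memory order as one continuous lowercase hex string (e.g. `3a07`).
0f25

9. ldi fields op=0x4:5|rd=10:4|imm=15:7 → word 250fh → 0f 25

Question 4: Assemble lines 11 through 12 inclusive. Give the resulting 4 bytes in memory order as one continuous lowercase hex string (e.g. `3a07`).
line 11 (jnz): pack op=0x0:5|imm=-12:11 = 0x07f4; little→ f4 07
line 12 (move): pack op=0x1e:5|rd=3:4|rs=10:4|pad=0:3 = 0xf1d0; little→ d0 f1

f407d0f1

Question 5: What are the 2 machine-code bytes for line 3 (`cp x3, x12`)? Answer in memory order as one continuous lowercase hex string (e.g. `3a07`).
line 3 (cp): pack op=0x15:5|rd=3:4|rs=12:4|pad=0:3 = 0xa9e0; little→ e0 a9

e0a9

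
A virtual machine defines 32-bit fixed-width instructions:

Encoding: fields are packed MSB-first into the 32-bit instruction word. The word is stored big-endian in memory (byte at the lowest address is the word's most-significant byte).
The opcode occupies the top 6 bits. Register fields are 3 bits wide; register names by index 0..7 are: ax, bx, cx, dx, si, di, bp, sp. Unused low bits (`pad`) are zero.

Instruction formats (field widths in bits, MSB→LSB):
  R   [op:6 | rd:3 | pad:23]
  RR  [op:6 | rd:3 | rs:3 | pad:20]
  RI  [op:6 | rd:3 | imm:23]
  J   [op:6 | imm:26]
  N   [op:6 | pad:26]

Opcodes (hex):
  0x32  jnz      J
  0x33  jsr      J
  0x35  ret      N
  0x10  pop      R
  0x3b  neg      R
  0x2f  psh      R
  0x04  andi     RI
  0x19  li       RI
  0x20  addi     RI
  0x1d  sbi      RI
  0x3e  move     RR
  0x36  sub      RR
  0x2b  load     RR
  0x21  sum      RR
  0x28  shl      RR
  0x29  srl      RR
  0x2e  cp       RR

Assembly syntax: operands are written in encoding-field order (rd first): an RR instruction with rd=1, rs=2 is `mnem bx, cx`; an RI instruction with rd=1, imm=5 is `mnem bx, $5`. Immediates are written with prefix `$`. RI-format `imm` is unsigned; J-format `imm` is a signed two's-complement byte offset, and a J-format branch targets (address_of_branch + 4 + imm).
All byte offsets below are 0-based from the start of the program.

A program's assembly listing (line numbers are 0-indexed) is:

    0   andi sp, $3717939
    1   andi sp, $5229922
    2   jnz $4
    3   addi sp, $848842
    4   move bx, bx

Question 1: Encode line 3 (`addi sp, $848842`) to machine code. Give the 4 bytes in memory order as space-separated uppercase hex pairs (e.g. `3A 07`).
L3: addi op=0x20:6|rd=7:3|imm=848842:23 ⇒ 0x838cf3ca ⇒ big 83 8c f3 ca

83 8C F3 CA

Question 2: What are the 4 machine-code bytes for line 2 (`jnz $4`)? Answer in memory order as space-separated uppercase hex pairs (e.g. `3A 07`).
C8 00 00 04

2. jnz fields op=0x32:6|imm=4:26 → word c8000004h → c8 00 00 04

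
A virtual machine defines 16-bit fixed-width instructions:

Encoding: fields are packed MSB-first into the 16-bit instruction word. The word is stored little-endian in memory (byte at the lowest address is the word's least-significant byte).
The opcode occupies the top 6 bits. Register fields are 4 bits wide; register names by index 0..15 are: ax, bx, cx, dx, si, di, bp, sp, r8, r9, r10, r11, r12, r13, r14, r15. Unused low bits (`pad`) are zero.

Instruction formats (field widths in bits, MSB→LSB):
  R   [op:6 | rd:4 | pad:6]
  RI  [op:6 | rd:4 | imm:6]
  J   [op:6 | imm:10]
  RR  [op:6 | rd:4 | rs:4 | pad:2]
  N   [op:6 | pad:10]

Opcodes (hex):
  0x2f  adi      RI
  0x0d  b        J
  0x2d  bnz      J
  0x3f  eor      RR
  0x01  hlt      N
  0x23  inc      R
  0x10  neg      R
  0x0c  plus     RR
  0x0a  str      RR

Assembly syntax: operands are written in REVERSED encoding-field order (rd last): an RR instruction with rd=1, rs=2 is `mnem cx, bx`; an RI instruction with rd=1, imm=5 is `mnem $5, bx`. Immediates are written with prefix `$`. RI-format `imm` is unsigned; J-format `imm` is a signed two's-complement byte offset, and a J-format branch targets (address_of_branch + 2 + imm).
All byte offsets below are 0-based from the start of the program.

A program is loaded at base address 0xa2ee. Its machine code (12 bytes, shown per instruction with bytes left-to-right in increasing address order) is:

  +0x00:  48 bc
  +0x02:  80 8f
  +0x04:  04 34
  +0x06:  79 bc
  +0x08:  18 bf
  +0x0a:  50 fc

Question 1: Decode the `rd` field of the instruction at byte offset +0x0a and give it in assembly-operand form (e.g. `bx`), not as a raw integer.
bx

off 0x0a: read 50 fc as little → 0xfc50
  top 6b → 0x3f → eor [RR]
  rd@[9:6]=0x1 ⇒ bx
  rs@[5:2]=0x4 ⇒ si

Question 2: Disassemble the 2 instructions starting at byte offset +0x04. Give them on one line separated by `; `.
+0x04: 04 34 ⇒ word 0x3404 (little)
  opcode bits[15:10]=0xd: b/J
  imm@[9:0]=0x4 ⇒ $4
+0x06: 79 bc ⇒ word 0xbc79 (little)
  opcode bits[15:10]=0x2f: adi/RI
  rd@[9:6]=0x1 ⇒ bx
  imm@[5:0]=0x39 ⇒ $57

b $4; adi $57, bx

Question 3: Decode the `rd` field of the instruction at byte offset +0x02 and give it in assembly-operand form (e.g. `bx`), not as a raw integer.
+0x02: 80 8f ⇒ word 0x8f80 (little)
  op=0x8f80>>10=0x23 ⇒ inc (R)
  [9:6] rd=14 = r14

r14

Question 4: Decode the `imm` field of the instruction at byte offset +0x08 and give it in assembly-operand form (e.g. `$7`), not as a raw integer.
off 0x08: read 18 bf as little → 0xbf18
  opcode bits[15:10]=0x2f: adi/RI
  rd: (w>>6)&0xf=0xc → r12
  imm: (w>>0)&0x3f=0x18 → $24

$24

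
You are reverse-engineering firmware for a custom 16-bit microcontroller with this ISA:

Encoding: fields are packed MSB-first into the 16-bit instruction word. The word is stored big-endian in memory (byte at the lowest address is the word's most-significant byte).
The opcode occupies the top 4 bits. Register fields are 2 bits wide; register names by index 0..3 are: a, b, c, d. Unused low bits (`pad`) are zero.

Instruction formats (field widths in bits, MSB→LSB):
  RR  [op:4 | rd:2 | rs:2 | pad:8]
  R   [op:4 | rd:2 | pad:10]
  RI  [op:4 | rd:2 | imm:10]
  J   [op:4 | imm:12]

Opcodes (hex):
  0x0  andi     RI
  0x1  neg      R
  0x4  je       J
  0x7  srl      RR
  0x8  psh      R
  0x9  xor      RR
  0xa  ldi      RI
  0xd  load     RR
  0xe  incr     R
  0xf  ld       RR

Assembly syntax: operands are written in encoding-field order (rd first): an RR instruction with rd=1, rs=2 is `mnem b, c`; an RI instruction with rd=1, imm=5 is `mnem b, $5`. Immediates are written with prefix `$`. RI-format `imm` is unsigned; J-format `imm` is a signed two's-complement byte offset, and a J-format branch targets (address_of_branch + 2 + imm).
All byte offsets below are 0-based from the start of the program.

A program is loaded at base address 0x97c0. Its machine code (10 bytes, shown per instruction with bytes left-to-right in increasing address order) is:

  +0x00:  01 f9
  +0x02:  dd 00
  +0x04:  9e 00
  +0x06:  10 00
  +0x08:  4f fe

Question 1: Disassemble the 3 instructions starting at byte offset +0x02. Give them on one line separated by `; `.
off 0x02: read dd 00 as big → 0xdd00
  top 4b → 0xd → load [RR]
  rd@[11:10]=0x3 ⇒ d
  rs@[9:8]=0x1 ⇒ b
off 0x04: read 9e 00 as big → 0x9e00
  top 4b → 0x9 → xor [RR]
  rd@[11:10]=0x3 ⇒ d
  rs@[9:8]=0x2 ⇒ c
off 0x06: read 10 00 as big → 0x1000
  top 4b → 0x1 → neg [R]
  rd@[11:10]=0x0 ⇒ a

load d, b; xor d, c; neg a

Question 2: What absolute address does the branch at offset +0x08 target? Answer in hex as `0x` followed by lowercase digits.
[08] 4f fe → 0x4ffe
  top 4b → 0x4 → je [J]
  imm: (w>>0)&0xfff=0xffe (s12→-2) → $-2
  target = base 0x97c0 + off 0x08 + 2 + imm -2 = 0x97c8

0x97c8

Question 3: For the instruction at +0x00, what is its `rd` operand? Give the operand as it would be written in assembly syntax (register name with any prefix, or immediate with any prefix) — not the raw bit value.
[00] 01 f9 → 0x01f9
  op=0x01f9>>12=0x0 ⇒ andi (RI)
  rd@[11:10]=0x0 ⇒ a
  imm@[9:0]=0x1f9 ⇒ $505

a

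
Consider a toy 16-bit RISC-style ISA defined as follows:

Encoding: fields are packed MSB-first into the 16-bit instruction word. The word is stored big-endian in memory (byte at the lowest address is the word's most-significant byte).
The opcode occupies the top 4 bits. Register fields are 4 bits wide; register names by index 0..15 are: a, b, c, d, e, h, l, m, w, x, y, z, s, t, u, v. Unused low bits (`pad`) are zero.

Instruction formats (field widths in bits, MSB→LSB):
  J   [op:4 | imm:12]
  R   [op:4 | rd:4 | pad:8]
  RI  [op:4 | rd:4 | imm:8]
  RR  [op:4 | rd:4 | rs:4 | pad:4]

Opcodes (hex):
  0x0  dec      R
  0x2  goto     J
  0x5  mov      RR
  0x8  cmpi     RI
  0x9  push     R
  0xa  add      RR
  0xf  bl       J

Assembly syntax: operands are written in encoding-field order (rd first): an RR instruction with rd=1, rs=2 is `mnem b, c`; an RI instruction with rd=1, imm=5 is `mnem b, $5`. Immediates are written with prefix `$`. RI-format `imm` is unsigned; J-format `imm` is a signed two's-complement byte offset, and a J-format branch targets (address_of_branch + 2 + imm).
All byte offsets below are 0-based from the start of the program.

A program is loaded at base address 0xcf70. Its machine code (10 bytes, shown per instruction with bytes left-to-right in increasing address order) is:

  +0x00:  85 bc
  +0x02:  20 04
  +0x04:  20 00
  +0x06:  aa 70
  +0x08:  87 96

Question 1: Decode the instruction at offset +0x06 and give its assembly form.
add y, m

+0x06: aa 70 ⇒ word 0xaa70 (big)
  op=0xaa70>>12=0xa ⇒ add (RR)
  [11:8] rd=10 = y
  [7:4] rs=7 = m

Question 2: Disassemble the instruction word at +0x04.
+0x04: 20 00 ⇒ word 0x2000 (big)
  op=0x2000>>12=0x2 ⇒ goto (J)
  [11:0] imm=0 = $0

goto $0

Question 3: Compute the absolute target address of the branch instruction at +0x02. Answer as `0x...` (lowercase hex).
0xcf78

[02] 20 04 → 0x2004
  op=0x2004>>12=0x2 ⇒ goto (J)
  imm: (w>>0)&0xfff=0x4 → $4
  target = base 0xcf70 + off 0x02 + 2 + imm 4 = 0xcf78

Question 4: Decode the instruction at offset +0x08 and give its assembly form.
cmpi m, $150

off 0x08: read 87 96 as big → 0x8796
  op=0x8796>>12=0x8 ⇒ cmpi (RI)
  rd: (w>>8)&0xf=0x7 → m
  imm: (w>>0)&0xff=0x96 → $150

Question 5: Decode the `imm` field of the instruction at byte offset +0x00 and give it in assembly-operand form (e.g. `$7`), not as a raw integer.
$188

[00] 85 bc → 0x85bc
  top 4b → 0x8 → cmpi [RI]
  [11:8] rd=5 = h
  [7:0] imm=188 = $188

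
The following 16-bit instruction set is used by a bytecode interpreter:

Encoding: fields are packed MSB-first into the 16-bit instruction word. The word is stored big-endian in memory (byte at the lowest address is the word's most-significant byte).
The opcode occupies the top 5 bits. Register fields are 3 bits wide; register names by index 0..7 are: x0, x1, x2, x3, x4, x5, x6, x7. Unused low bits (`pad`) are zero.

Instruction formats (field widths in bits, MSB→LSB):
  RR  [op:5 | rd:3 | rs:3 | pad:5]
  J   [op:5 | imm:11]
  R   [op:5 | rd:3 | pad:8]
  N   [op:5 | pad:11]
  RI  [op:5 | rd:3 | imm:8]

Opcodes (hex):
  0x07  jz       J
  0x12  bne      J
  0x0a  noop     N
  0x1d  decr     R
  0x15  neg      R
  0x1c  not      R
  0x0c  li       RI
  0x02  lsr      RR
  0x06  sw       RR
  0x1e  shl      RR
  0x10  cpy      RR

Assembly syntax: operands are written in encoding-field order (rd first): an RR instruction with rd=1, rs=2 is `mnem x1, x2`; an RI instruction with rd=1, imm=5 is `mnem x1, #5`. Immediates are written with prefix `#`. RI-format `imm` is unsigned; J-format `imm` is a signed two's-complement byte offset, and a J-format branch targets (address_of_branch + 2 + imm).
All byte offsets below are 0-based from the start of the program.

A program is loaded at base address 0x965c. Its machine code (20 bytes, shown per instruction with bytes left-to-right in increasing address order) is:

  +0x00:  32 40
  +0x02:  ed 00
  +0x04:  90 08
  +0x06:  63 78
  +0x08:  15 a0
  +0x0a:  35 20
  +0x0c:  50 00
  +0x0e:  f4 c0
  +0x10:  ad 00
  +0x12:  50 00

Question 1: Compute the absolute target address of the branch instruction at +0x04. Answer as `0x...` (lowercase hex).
[04] 90 08 → 0x9008
  op=0x9008>>11=0x12 ⇒ bne (J)
  [10:0] imm=8 = #8
  target = base 0x965c + off 0x04 + 2 + imm 8 = 0x966a

0x966a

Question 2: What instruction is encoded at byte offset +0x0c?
off 0x0c: read 50 00 as big → 0x5000
  opcode bits[15:11]=0xa: noop/N

noop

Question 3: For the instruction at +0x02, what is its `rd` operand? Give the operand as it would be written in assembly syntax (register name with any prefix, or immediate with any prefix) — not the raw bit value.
x5

[02] ed 00 → 0xed00
  top 5b → 0x1d → decr [R]
  rd: (w>>8)&0x7=0x5 → x5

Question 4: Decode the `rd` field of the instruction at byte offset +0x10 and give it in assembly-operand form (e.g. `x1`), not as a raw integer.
x5

+0x10: ad 00 ⇒ word 0xad00 (big)
  opcode bits[15:11]=0x15: neg/R
  [10:8] rd=5 = x5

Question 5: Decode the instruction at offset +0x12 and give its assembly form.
noop

@+12  big-endian(50 00) = 0x5000
  opcode bits[15:11]=0xa: noop/N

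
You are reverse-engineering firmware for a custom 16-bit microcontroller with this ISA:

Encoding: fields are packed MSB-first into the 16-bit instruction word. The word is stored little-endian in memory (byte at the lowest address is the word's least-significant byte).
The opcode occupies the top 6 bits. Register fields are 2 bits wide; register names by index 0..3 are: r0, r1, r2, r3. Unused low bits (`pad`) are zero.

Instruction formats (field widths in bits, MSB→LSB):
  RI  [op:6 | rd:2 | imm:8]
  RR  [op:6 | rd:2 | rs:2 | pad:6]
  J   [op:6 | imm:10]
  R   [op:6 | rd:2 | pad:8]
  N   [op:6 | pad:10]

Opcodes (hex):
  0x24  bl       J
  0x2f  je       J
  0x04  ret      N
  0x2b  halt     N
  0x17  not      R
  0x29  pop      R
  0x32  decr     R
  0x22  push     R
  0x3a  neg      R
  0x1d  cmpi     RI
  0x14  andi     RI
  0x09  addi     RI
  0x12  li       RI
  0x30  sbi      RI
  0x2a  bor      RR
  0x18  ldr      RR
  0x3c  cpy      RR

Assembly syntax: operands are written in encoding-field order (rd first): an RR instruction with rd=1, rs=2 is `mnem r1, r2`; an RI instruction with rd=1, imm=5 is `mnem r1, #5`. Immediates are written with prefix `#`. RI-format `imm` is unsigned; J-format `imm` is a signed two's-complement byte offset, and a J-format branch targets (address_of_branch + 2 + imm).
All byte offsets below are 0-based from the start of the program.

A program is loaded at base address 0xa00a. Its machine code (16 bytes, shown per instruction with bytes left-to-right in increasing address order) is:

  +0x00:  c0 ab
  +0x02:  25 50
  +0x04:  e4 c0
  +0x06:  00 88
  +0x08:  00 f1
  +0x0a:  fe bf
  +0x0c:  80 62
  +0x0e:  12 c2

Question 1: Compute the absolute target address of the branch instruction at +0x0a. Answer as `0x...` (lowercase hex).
off 0x0a: read fe bf as little → 0xbffe
  opcode bits[15:10]=0x2f: je/J
  [9:0] imm=1022 (s10→-2) = #-2
  target = base 0xa00a + off 0x0a + 2 + imm -2 = 0xa014

0xa014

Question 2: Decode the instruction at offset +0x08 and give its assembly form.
cpy r1, r0

off 0x08: read 00 f1 as little → 0xf100
  op=0xf100>>10=0x3c ⇒ cpy (RR)
  rd@[9:8]=0x1 ⇒ r1
  rs@[7:6]=0x0 ⇒ r0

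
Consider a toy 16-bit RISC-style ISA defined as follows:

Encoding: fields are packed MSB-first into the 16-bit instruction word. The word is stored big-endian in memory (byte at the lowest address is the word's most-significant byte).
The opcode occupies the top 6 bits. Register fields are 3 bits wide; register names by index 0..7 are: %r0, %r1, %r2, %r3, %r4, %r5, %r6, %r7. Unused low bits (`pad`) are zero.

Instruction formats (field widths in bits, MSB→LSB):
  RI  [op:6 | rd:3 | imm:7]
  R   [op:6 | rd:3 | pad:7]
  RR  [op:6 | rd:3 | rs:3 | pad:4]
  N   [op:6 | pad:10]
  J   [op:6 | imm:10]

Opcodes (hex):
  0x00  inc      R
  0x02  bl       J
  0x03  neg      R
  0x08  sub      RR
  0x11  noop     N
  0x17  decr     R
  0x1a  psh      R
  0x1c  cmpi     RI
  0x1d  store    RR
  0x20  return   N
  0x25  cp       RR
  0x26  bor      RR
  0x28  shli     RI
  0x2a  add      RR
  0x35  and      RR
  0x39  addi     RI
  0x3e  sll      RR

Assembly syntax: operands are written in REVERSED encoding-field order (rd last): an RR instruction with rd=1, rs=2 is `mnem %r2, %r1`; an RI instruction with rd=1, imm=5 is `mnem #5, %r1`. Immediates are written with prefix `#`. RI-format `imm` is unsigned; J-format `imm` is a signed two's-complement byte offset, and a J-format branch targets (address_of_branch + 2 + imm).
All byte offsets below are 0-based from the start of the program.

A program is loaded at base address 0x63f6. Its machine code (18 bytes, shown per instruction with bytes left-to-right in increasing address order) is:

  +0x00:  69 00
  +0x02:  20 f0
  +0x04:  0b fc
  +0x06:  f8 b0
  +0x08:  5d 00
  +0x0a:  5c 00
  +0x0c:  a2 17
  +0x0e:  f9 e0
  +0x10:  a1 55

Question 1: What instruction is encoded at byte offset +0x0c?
[0c] a2 17 → 0xa217
  opcode bits[15:10]=0x28: shli/RI
  rd@[9:7]=0x4 ⇒ %r4
  imm@[6:0]=0x17 ⇒ #23

shli #23, %r4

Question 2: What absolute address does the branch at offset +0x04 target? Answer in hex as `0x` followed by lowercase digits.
[04] 0b fc → 0x0bfc
  op=0x0bfc>>10=0x2 ⇒ bl (J)
  imm: (w>>0)&0x3ff=0x3fc (s10→-4) → #-4
  target = base 0x63f6 + off 0x04 + 2 + imm -4 = 0x63f8

0x63f8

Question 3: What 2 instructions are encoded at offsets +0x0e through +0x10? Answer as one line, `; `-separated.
sll %r6, %r3; shli #85, %r2

+0x0e: f9 e0 ⇒ word 0xf9e0 (big)
  opcode bits[15:10]=0x3e: sll/RR
  rd@[9:7]=0x3 ⇒ %r3
  rs@[6:4]=0x6 ⇒ %r6
+0x10: a1 55 ⇒ word 0xa155 (big)
  opcode bits[15:10]=0x28: shli/RI
  rd@[9:7]=0x2 ⇒ %r2
  imm@[6:0]=0x55 ⇒ #85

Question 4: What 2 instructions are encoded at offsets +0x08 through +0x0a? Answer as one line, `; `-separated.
decr %r2; decr %r0

@+08  big-endian(5d 00) = 0x5d00
  top 6b → 0x17 → decr [R]
  rd: (w>>7)&0x7=0x2 → %r2
@+0a  big-endian(5c 00) = 0x5c00
  top 6b → 0x17 → decr [R]
  rd: (w>>7)&0x7=0x0 → %r0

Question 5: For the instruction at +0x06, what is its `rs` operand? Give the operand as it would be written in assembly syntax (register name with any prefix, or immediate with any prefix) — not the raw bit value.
off 0x06: read f8 b0 as big → 0xf8b0
  top 6b → 0x3e → sll [RR]
  rd: (w>>7)&0x7=0x1 → %r1
  rs: (w>>4)&0x7=0x3 → %r3

%r3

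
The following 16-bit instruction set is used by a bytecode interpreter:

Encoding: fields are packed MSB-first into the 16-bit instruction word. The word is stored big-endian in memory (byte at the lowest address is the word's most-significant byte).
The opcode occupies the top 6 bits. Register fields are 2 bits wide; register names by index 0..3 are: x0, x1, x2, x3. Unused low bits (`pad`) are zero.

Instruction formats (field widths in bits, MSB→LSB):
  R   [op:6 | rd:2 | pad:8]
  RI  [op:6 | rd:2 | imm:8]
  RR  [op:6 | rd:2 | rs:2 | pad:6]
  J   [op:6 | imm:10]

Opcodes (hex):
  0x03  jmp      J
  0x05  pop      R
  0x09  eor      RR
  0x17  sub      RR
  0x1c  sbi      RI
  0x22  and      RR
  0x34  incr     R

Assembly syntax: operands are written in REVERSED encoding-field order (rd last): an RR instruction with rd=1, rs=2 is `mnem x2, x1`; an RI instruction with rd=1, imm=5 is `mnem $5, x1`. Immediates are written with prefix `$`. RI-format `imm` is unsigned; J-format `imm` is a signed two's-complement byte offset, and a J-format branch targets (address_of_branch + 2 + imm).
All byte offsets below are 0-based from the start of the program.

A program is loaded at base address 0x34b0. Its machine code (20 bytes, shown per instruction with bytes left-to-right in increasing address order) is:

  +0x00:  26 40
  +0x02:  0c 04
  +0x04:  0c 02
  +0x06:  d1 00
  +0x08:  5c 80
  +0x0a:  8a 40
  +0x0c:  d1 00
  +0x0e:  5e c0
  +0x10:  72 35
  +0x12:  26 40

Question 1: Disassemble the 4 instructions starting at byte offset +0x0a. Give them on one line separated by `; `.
and x1, x2; incr x1; sub x3, x2; sbi $53, x2

+0x0a: 8a 40 ⇒ word 0x8a40 (big)
  opcode bits[15:10]=0x22: and/RR
  rd: (w>>8)&0x3=0x2 → x2
  rs: (w>>6)&0x3=0x1 → x1
+0x0c: d1 00 ⇒ word 0xd100 (big)
  opcode bits[15:10]=0x34: incr/R
  rd: (w>>8)&0x3=0x1 → x1
+0x0e: 5e c0 ⇒ word 0x5ec0 (big)
  opcode bits[15:10]=0x17: sub/RR
  rd: (w>>8)&0x3=0x2 → x2
  rs: (w>>6)&0x3=0x3 → x3
+0x10: 72 35 ⇒ word 0x7235 (big)
  opcode bits[15:10]=0x1c: sbi/RI
  rd: (w>>8)&0x3=0x2 → x2
  imm: (w>>0)&0xff=0x35 → $53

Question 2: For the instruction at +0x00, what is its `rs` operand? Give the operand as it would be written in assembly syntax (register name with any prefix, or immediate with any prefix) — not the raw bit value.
[00] 26 40 → 0x2640
  top 6b → 0x9 → eor [RR]
  [9:8] rd=2 = x2
  [7:6] rs=1 = x1

x1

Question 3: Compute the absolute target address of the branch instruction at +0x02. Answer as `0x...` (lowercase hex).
off 0x02: read 0c 04 as big → 0x0c04
  top 6b → 0x3 → jmp [J]
  [9:0] imm=4 = $4
  target = base 0x34b0 + off 0x02 + 2 + imm 4 = 0x34b8

0x34b8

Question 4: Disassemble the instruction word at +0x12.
@+12  big-endian(26 40) = 0x2640
  top 6b → 0x9 → eor [RR]
  [9:8] rd=2 = x2
  [7:6] rs=1 = x1

eor x1, x2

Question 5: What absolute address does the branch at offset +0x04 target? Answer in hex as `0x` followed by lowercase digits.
off 0x04: read 0c 02 as big → 0x0c02
  top 6b → 0x3 → jmp [J]
  imm: (w>>0)&0x3ff=0x2 → $2
  target = base 0x34b0 + off 0x04 + 2 + imm 2 = 0x34b8

0x34b8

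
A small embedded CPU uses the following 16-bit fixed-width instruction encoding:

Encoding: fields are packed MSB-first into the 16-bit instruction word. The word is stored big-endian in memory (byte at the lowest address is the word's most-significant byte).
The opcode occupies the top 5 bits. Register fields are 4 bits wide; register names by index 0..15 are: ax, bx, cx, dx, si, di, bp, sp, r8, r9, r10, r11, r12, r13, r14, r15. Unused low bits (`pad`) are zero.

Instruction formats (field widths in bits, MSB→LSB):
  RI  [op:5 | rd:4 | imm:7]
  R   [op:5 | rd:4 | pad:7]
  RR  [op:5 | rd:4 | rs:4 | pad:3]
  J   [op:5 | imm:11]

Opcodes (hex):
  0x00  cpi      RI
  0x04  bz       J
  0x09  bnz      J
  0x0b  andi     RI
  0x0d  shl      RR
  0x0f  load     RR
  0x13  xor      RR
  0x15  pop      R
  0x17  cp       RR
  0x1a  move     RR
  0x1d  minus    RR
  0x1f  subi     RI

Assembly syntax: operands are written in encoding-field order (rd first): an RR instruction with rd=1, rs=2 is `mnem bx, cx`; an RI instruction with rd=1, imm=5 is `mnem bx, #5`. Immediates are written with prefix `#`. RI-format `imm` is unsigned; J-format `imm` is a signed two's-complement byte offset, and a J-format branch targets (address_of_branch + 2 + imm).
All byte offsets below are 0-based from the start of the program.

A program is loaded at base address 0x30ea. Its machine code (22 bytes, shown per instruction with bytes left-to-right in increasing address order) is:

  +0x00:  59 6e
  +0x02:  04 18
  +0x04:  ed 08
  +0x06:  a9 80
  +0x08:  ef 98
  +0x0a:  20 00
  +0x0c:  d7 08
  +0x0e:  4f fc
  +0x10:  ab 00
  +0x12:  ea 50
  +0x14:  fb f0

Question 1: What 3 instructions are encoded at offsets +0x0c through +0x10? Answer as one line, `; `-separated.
move r14, bx; bnz #-4; pop bp

off 0x0c: read d7 08 as big → 0xd708
  opcode bits[15:11]=0x1a: move/RR
  rd: (w>>7)&0xf=0xe → r14
  rs: (w>>3)&0xf=0x1 → bx
off 0x0e: read 4f fc as big → 0x4ffc
  opcode bits[15:11]=0x9: bnz/J
  imm: (w>>0)&0x7ff=0x7fc (s11→-4) → #-4
off 0x10: read ab 00 as big → 0xab00
  opcode bits[15:11]=0x15: pop/R
  rd: (w>>7)&0xf=0x6 → bp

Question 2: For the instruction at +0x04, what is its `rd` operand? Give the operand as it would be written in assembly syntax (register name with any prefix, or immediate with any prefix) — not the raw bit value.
r10

@+04  big-endian(ed 08) = 0xed08
  op=0xed08>>11=0x1d ⇒ minus (RR)
  [10:7] rd=10 = r10
  [6:3] rs=1 = bx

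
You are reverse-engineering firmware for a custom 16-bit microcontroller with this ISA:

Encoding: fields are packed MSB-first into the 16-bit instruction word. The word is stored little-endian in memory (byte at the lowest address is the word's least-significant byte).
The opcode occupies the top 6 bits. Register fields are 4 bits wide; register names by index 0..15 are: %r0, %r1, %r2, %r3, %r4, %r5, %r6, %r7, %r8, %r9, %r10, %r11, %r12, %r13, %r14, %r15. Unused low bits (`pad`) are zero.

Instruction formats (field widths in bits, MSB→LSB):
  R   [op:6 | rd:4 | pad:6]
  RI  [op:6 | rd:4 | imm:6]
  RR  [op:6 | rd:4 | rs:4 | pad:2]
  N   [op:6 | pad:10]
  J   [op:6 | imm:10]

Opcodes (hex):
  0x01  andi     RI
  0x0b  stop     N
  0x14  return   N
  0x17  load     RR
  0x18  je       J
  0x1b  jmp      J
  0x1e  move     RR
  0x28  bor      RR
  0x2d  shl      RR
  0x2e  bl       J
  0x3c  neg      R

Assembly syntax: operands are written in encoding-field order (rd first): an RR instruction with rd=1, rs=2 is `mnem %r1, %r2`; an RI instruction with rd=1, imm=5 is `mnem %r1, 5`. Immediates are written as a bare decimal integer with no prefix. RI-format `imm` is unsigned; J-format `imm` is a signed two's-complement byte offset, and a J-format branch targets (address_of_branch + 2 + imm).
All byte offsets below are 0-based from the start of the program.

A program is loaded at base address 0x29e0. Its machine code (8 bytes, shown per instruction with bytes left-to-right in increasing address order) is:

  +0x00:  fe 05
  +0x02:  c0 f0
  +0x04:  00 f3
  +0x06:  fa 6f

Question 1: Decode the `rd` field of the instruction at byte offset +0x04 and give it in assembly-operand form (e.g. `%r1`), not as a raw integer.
%r12

+0x04: 00 f3 ⇒ word 0xf300 (little)
  op=0xf300>>10=0x3c ⇒ neg (R)
  rd: (w>>6)&0xf=0xc → %r12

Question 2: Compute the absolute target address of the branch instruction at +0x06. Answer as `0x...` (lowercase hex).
off 0x06: read fa 6f as little → 0x6ffa
  op=0x6ffa>>10=0x1b ⇒ jmp (J)
  [9:0] imm=1018 (s10→-6) = -6
  target = base 0x29e0 + off 0x06 + 2 + imm -6 = 0x29e2

0x29e2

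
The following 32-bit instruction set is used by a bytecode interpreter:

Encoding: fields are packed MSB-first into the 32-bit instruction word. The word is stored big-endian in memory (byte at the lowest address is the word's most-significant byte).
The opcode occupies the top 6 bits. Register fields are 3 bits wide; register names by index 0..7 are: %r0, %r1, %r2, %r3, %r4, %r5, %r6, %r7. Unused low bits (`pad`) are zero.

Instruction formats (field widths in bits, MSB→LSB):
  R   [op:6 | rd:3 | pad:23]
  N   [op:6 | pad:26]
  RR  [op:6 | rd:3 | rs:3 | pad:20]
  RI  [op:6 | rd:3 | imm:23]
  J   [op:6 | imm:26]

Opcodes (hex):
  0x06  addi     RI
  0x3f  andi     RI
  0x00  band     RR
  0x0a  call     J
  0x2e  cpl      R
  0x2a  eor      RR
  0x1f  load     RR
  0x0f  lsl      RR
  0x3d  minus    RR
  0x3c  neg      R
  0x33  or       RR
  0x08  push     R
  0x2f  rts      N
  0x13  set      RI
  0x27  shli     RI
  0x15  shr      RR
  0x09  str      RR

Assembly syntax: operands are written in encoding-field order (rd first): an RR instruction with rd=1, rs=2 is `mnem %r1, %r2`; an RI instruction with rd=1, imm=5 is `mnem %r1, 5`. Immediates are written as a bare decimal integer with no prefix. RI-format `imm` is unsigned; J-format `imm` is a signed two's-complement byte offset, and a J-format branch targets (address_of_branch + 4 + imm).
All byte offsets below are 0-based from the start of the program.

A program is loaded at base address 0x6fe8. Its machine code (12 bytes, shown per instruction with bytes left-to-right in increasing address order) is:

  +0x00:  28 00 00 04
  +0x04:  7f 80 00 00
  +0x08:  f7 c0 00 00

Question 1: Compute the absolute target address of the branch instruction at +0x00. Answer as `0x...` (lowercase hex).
[00] 28 00 00 04 → 0x28000004
  opcode bits[31:26]=0xa: call/J
  imm: (w>>0)&0x3ffffff=0x4 → 4
  target = base 0x6fe8 + off 0x00 + 4 + imm 4 = 0x6ff0

0x6ff0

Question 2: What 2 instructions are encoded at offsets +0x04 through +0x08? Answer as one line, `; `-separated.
[04] 7f 80 00 00 → 0x7f800000
  opcode bits[31:26]=0x1f: load/RR
  rd: (w>>23)&0x7=0x7 → %r7
  rs: (w>>20)&0x7=0x0 → %r0
[08] f7 c0 00 00 → 0xf7c00000
  opcode bits[31:26]=0x3d: minus/RR
  rd: (w>>23)&0x7=0x7 → %r7
  rs: (w>>20)&0x7=0x4 → %r4

load %r7, %r0; minus %r7, %r4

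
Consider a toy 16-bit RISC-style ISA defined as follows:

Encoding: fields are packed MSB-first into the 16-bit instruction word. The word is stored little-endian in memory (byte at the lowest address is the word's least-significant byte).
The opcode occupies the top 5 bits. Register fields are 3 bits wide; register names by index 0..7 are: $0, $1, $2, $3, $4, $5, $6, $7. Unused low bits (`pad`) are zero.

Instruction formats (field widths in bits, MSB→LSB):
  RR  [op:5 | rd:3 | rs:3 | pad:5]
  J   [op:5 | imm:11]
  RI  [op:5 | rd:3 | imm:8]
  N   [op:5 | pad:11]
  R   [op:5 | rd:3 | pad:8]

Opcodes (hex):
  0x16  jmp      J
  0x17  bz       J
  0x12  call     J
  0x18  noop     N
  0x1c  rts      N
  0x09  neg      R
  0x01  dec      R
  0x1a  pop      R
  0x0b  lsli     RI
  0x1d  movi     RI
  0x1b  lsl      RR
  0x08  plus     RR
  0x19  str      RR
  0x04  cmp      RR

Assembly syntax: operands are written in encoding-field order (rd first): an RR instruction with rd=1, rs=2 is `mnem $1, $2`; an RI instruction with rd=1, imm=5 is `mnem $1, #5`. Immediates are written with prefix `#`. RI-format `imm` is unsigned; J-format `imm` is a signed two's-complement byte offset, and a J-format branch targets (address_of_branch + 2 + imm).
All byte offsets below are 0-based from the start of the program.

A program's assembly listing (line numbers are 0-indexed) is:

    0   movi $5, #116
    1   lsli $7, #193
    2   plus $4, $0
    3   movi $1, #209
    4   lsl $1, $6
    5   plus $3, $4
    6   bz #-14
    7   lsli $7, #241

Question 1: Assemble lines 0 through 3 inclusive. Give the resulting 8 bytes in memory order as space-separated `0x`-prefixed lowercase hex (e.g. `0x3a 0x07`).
0. movi fields op=0x1d:5|rd=5:3|imm=116:8 → word ed74h → 74 ed
1. lsli fields op=0xb:5|rd=7:3|imm=193:8 → word 5fc1h → c1 5f
2. plus fields op=0x8:5|rd=4:3|rs=0:3|pad=0:5 → word 4400h → 00 44
3. movi fields op=0x1d:5|rd=1:3|imm=209:8 → word e9d1h → d1 e9

0x74 0xed 0xc1 0x5f 0x00 0x44 0xd1 0xe9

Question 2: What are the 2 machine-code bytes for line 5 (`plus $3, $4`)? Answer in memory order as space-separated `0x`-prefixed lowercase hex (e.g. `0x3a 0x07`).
0x80 0x43

5. plus fields op=0x8:5|rd=3:3|rs=4:3|pad=0:5 → word 4380h → 80 43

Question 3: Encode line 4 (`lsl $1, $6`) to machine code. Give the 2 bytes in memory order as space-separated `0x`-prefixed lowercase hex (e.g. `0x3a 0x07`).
line 4 (lsl): pack op=0x1b:5|rd=1:3|rs=6:3|pad=0:5 = 0xd9c0; little→ c0 d9

0xc0 0xd9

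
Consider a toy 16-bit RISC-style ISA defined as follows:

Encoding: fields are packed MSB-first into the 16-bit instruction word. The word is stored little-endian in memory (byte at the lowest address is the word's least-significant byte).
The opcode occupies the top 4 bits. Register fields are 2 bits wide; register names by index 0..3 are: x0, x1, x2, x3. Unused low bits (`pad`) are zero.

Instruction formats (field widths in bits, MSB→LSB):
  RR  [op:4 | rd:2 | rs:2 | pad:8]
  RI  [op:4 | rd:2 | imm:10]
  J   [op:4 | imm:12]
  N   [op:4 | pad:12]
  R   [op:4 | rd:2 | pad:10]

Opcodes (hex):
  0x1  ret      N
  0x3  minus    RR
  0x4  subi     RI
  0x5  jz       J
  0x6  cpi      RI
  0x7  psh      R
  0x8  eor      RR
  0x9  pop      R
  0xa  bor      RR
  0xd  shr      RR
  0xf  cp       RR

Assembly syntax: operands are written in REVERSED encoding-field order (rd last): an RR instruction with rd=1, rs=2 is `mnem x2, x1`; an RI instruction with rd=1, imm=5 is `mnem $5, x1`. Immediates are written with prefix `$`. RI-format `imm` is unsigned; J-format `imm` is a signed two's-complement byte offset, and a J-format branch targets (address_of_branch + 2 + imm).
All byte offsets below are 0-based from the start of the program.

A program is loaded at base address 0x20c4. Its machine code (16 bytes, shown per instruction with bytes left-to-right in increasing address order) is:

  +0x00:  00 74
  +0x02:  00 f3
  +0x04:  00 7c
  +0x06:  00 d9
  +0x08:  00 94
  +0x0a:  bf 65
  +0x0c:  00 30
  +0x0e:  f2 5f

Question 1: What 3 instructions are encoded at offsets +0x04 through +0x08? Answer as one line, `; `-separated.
psh x3; shr x1, x2; pop x1

@+04  little-endian(00 7c) = 0x7c00
  op=0x7c00>>12=0x7 ⇒ psh (R)
  rd: (w>>10)&0x3=0x3 → x3
@+06  little-endian(00 d9) = 0xd900
  op=0xd900>>12=0xd ⇒ shr (RR)
  rd: (w>>10)&0x3=0x2 → x2
  rs: (w>>8)&0x3=0x1 → x1
@+08  little-endian(00 94) = 0x9400
  op=0x9400>>12=0x9 ⇒ pop (R)
  rd: (w>>10)&0x3=0x1 → x1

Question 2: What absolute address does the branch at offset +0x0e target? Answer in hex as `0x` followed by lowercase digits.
0x20c6

off 0x0e: read f2 5f as little → 0x5ff2
  op=0x5ff2>>12=0x5 ⇒ jz (J)
  imm@[11:0]=0xff2 (s12→-14) ⇒ $-14
  target = base 0x20c4 + off 0x0e + 2 + imm -14 = 0x20c6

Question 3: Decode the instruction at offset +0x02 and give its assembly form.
cp x3, x0

+0x02: 00 f3 ⇒ word 0xf300 (little)
  top 4b → 0xf → cp [RR]
  [11:10] rd=0 = x0
  [9:8] rs=3 = x3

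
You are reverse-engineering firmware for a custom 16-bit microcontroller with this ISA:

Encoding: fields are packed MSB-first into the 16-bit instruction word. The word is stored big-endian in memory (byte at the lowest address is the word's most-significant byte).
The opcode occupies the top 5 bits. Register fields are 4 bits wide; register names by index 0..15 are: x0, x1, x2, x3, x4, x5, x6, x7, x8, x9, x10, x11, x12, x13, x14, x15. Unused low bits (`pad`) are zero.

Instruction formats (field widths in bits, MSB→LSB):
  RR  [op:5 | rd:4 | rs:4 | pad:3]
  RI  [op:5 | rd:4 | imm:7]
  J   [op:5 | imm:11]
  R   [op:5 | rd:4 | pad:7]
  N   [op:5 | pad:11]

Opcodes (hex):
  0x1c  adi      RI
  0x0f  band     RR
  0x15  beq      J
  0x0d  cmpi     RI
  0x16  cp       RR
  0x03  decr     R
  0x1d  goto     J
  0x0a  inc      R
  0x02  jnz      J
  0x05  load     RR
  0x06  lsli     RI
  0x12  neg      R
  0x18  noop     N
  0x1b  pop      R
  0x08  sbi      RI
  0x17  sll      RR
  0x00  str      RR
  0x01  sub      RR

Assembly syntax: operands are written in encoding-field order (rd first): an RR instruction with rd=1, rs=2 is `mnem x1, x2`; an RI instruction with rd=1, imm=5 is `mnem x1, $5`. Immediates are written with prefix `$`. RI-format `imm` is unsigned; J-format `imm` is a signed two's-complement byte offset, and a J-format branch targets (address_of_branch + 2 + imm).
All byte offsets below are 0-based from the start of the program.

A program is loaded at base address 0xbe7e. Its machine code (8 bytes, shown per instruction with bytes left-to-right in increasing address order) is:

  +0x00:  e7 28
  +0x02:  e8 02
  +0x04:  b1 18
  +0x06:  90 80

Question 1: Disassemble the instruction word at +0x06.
[06] 90 80 → 0x9080
  op=0x9080>>11=0x12 ⇒ neg (R)
  rd: (w>>7)&0xf=0x1 → x1

neg x1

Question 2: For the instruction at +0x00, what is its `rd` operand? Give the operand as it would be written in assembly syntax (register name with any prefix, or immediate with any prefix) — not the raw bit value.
x14

@+00  big-endian(e7 28) = 0xe728
  opcode bits[15:11]=0x1c: adi/RI
  rd@[10:7]=0xe ⇒ x14
  imm@[6:0]=0x28 ⇒ $40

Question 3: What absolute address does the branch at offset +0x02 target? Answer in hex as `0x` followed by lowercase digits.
0xbe84

@+02  big-endian(e8 02) = 0xe802
  opcode bits[15:11]=0x1d: goto/J
  [10:0] imm=2 = $2
  target = base 0xbe7e + off 0x02 + 2 + imm 2 = 0xbe84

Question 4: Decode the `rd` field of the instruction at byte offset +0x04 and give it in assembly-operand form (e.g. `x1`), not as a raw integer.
x2

[04] b1 18 → 0xb118
  op=0xb118>>11=0x16 ⇒ cp (RR)
  [10:7] rd=2 = x2
  [6:3] rs=3 = x3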